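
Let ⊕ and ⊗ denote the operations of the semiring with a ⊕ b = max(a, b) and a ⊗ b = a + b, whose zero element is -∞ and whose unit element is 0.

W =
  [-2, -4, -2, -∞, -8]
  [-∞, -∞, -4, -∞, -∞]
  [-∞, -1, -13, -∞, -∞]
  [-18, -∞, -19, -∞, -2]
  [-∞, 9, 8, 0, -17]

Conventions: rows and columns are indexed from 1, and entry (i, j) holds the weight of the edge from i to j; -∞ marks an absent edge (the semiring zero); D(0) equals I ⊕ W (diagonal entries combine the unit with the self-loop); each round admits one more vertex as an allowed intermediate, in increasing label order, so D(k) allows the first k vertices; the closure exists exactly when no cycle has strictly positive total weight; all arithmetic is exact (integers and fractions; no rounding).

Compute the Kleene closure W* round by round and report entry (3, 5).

D(0):
  [0, -4, -2, -∞, -8]
  [-∞, 0, -4, -∞, -∞]
  [-∞, -1, 0, -∞, -∞]
  [-18, -∞, -19, 0, -2]
  [-∞, 9, 8, 0, 0]
D(1):
  [0, -4, -2, -∞, -8]
  [-∞, 0, -4, -∞, -∞]
  [-∞, -1, 0, -∞, -∞]
  [-18, -22, -19, 0, -2]
  [-∞, 9, 8, 0, 0]
D(2):
  [0, -4, -2, -∞, -8]
  [-∞, 0, -4, -∞, -∞]
  [-∞, -1, 0, -∞, -∞]
  [-18, -22, -19, 0, -2]
  [-∞, 9, 8, 0, 0]
D(3):
  [0, -3, -2, -∞, -8]
  [-∞, 0, -4, -∞, -∞]
  [-∞, -1, 0, -∞, -∞]
  [-18, -20, -19, 0, -2]
  [-∞, 9, 8, 0, 0]
D(4):
  [0, -3, -2, -∞, -8]
  [-∞, 0, -4, -∞, -∞]
  [-∞, -1, 0, -∞, -∞]
  [-18, -20, -19, 0, -2]
  [-18, 9, 8, 0, 0]
D(5):
  [0, 1, 0, -8, -8]
  [-∞, 0, -4, -∞, -∞]
  [-∞, -1, 0, -∞, -∞]
  [-18, 7, 6, 0, -2]
  [-18, 9, 8, 0, 0]
Answer: W*[3][5] = -∞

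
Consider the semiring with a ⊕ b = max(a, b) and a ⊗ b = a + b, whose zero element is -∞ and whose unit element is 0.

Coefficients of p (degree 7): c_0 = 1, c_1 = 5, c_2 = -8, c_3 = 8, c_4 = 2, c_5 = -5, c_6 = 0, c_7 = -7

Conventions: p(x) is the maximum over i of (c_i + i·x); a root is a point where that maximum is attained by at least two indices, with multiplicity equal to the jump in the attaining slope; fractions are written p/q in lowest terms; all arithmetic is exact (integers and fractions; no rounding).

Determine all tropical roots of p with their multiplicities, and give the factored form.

hull edge (i=0, c=1) to (i=1, c=5): slope 4, span 1
hull edge (i=1, c=5) to (i=3, c=8): slope 3/2, span 2
hull edge (i=3, c=8) to (i=6, c=0): slope -8/3, span 3
hull edge (i=6, c=0) to (i=7, c=-7): slope -7, span 1
Factored form: p(x) = -7 ⊗ (x ⊕ (-4)) ⊗ (x ⊕ (-3/2)) ⊗ (x ⊕ (-3/2)) ⊗ (x ⊕ 8/3) ⊗ (x ⊕ 8/3) ⊗ (x ⊕ 8/3) ⊗ (x ⊕ 7)
Answer: roots = -4 (mult 1), -3/2 (mult 2), 8/3 (mult 3), 7 (mult 1)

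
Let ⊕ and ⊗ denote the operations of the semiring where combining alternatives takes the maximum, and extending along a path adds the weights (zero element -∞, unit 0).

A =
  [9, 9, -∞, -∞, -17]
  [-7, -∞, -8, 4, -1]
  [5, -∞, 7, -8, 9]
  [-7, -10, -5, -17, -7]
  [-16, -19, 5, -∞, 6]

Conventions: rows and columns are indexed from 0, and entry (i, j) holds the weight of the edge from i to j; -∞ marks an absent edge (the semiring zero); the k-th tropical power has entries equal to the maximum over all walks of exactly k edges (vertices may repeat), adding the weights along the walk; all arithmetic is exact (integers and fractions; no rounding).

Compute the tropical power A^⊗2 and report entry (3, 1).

A^⊗2:
  [18, 18, 1, 13, 8]
  [2, 2, 4, -13, 5]
  [14, 14, 14, -1, 16]
  [2, 2, 2, -6, 4]
  [10, -7, 12, -3, 14]
Key observation: the optimum is the walk 3->0->1, with weight (-7) + 9 = 2.
Optimal value attained by: walk 3->0->1.
Answer: (A^⊗2)[3][1] = 2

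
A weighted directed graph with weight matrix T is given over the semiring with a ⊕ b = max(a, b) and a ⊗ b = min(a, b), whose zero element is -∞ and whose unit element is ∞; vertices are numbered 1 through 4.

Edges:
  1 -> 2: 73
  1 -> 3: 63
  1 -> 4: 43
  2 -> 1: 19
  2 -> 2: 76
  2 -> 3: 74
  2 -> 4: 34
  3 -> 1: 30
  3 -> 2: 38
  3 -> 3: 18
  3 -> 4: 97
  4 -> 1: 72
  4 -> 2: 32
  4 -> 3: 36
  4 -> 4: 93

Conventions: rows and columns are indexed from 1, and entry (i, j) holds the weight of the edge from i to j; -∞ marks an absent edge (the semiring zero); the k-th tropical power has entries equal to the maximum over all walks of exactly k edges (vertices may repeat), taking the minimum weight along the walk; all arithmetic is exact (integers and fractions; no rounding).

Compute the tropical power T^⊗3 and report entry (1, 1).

T^⊗2:
  [43, 73, 73, 63]
  [34, 76, 74, 74]
  [72, 38, 38, 93]
  [72, 72, 63, 93]
T^⊗3:
  [63, 73, 73, 73]
  [72, 76, 74, 74]
  [72, 72, 63, 93]
  [72, 72, 72, 93]
Key observation: the optimum is the walk 1->3->4->1, with weight 63 min 97 min 72 = 63.
Optimal value attained by: walk 1->3->4->1.
Answer: (T^⊗3)[1][1] = 63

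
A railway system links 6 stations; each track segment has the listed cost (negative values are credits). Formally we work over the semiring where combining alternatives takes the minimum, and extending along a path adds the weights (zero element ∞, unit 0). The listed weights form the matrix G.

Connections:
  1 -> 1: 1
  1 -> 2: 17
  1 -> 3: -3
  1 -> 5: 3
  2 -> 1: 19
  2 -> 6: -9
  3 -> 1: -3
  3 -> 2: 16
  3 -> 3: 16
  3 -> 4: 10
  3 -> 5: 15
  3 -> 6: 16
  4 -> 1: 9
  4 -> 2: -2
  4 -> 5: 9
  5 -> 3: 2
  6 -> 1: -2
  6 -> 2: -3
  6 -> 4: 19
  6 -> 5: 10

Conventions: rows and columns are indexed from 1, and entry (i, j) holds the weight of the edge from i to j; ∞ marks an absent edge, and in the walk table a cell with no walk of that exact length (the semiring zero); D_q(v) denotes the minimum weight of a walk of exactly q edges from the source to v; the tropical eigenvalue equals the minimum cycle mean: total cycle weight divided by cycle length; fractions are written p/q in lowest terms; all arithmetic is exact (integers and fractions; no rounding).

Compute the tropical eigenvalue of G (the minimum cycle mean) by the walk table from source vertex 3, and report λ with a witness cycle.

q=0: [∞, ∞, 0, ∞, ∞, ∞]
q=1: [-3, 16, 16, 10, 15, 16]
q=2: [-2, 8, -6, 26, 0, 7]
q=3: [-9, 4, -5, 4, 1, -1]
q=4: [-8, -4, -12, 5, -6, -5]
q=5: [-15, -8, -11, -2, -5, -13]
q=6: [-15, -16, -18, -1, -12, -17]
Optimal cycle mean attained by: cycle 2->6->2, total (-9) + (-3), length 2.
Answer: λ = -6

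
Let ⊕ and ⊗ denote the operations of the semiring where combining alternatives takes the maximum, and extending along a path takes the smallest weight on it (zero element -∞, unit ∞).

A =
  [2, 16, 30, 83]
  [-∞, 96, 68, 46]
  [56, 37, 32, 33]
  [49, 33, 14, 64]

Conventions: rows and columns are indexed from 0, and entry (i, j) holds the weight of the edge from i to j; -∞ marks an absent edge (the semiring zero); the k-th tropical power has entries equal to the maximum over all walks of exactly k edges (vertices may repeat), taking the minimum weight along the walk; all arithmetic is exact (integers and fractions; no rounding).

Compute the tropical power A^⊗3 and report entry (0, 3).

A^⊗2:
  [49, 33, 30, 64]
  [56, 96, 68, 46]
  [33, 37, 37, 56]
  [49, 33, 33, 64]
A^⊗3:
  [49, 33, 33, 64]
  [56, 96, 68, 56]
  [49, 37, 37, 56]
  [49, 33, 33, 64]
Key observation: the optimum is the walk 0->3->3->3, with weight 83 min 64 min 64 = 64.
Optimal value attained by: walk 0->3->3->3.
Answer: (A^⊗3)[0][3] = 64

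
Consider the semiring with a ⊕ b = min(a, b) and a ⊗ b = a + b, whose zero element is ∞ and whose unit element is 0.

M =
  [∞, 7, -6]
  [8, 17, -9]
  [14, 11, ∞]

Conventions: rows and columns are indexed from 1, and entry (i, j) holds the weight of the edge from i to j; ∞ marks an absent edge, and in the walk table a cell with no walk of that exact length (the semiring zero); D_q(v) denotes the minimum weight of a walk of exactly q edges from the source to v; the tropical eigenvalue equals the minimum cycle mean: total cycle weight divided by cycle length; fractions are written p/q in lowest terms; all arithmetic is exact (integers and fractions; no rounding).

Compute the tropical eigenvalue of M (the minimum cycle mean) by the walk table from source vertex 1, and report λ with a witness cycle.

q=0: [0, ∞, ∞]
q=1: [∞, 7, -6]
q=2: [8, 5, -2]
q=3: [12, 9, -4]
Optimal cycle mean attained by: cycle 2->3->2, total (-9) + 11, length 2.
Answer: λ = 1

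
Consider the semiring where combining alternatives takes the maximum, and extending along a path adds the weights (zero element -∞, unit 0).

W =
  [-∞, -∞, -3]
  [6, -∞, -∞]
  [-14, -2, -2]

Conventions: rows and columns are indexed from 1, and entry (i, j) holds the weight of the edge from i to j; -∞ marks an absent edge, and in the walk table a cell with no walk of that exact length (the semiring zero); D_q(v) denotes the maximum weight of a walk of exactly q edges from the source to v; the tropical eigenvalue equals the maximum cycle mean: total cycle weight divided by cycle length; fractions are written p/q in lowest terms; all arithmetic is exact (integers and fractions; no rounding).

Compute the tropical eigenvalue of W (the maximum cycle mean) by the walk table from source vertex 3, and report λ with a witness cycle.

q=0: [-∞, -∞, 0]
q=1: [-14, -2, -2]
q=2: [4, -4, -4]
q=3: [2, -6, 1]
Optimal cycle mean attained by: cycle 1->3->2->1, total (-3) + (-2) + 6, length 3.
Answer: λ = 1/3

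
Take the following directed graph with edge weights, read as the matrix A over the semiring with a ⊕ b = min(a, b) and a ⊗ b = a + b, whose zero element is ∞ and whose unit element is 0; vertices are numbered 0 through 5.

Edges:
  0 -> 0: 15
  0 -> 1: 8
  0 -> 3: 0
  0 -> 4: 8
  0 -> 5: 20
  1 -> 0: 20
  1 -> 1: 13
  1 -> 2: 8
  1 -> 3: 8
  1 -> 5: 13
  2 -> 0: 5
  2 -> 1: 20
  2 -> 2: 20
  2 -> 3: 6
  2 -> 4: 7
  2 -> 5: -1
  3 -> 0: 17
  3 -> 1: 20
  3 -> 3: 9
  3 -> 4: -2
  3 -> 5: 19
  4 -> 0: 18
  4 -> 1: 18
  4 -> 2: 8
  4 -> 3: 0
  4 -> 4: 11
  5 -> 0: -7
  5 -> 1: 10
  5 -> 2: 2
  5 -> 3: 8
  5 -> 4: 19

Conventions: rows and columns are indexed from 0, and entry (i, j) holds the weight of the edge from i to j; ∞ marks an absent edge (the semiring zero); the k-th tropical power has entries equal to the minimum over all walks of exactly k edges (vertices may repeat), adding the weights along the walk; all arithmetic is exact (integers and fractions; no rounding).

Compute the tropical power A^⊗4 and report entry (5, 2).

A^⊗2:
  [13, 20, 16, 8, -2, 19]
  [6, 23, 15, 14, 6, 7]
  [-8, 9, 1, 5, 4, 19]
  [12, 16, 6, -2, 7, 28]
  [13, 20, 19, 9, -2, 7]
  [7, 1, 18, -7, 1, 1]
A^⊗3:
  [12, 16, 6, -2, 6, 15]
  [0, 14, 9, 6, 12, 14]
  [6, 0, 12, -8, 0, 0]
  [11, 18, 15, 7, -4, 5]
  [0, 16, 6, -2, 7, 18]
  [-6, 11, 3, 1, -9, 12]
A^⊗4:
  [8, 18, 14, 6, -4, 5]
  [7, 8, 16, 0, 4, 8]
  [-7, 10, 2, 0, -10, 11]
  [-2, 14, 4, -4, 5, 14]
  [11, 8, 15, 0, -4, 5]
  [5, 2, -1, -9, -1, 2]
Key observation: the optimum is the walk 5->0->3->4->2, with weight (-7) + 0 + (-2) + 8 = -1.
Optimal value attained by: walk 5->0->3->4->2.
Answer: (A^⊗4)[5][2] = -1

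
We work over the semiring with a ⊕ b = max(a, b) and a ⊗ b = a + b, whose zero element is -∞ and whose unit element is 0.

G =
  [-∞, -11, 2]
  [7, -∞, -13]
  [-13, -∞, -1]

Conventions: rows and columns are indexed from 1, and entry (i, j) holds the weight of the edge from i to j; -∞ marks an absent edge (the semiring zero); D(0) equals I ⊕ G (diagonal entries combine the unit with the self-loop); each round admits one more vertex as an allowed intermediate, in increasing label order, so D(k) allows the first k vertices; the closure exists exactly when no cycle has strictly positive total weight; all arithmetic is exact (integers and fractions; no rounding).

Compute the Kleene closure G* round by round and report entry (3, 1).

D(0):
  [0, -11, 2]
  [7, 0, -13]
  [-13, -∞, 0]
D(1):
  [0, -11, 2]
  [7, 0, 9]
  [-13, -24, 0]
D(2):
  [0, -11, 2]
  [7, 0, 9]
  [-13, -24, 0]
D(3):
  [0, -11, 2]
  [7, 0, 9]
  [-13, -24, 0]
Answer: G*[3][1] = -13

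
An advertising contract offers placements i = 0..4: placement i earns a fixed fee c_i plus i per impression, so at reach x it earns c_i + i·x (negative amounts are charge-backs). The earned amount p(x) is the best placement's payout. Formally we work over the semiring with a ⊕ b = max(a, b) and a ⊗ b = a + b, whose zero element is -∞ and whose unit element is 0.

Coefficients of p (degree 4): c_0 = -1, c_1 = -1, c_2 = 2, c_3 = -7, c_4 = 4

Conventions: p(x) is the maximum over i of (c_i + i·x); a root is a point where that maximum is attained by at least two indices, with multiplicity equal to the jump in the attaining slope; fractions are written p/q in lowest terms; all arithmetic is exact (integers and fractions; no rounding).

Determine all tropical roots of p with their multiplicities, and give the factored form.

hull edge (i=0, c=-1) to (i=2, c=2): slope 3/2, span 2
hull edge (i=2, c=2) to (i=4, c=4): slope 1, span 2
Factored form: p(x) = 4 ⊗ (x ⊕ (-3/2)) ⊗ (x ⊕ (-3/2)) ⊗ (x ⊕ (-1)) ⊗ (x ⊕ (-1))
Answer: roots = -3/2 (mult 2), -1 (mult 2)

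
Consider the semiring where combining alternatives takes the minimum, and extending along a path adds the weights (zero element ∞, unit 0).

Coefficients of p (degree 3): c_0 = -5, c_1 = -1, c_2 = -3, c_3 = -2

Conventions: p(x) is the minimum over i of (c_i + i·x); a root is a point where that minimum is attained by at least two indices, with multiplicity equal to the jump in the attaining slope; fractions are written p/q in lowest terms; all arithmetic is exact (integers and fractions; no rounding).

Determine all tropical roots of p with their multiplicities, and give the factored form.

hull edge (i=0, c=-5) to (i=3, c=-2): slope 1, span 3
Factored form: p(x) = -2 ⊗ (x ⊕ (-1)) ⊗ (x ⊕ (-1)) ⊗ (x ⊕ (-1))
Answer: roots = -1 (mult 3)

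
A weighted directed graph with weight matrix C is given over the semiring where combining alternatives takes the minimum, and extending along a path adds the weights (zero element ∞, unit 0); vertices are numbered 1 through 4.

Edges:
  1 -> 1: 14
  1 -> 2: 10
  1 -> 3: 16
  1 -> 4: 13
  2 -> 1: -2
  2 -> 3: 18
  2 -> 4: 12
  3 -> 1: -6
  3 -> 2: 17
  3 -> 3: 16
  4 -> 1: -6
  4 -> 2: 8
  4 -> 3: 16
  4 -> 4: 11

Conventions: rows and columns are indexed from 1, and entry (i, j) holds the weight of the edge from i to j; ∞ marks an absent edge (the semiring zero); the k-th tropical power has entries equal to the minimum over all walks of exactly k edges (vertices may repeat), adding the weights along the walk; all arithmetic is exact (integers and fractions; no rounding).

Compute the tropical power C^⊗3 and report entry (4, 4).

C^⊗2:
  [7, 21, 28, 22]
  [6, 8, 14, 11]
  [8, 4, 10, 7]
  [5, 4, 10, 7]
C^⊗3:
  [16, 17, 23, 20]
  [5, 16, 22, 19]
  [1, 15, 22, 16]
  [1, 15, 21, 16]
Key observation: the optimum is the walk 4->1->2->4, with weight (-6) + 10 + 12 = 16.
Optimal value attained by: walk 4->1->2->4.
Answer: (C^⊗3)[4][4] = 16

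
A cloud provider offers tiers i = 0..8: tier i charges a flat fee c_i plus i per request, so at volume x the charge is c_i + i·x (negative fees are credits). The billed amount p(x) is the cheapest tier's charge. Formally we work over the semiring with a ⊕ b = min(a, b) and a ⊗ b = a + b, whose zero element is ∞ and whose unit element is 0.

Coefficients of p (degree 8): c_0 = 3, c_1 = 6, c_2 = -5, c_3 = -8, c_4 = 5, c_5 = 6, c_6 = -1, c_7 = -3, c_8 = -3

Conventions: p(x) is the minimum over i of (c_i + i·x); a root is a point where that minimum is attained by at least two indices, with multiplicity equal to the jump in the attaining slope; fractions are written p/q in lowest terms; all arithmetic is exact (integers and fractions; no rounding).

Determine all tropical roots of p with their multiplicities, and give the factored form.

hull edge (i=0, c=3) to (i=2, c=-5): slope -4, span 2
hull edge (i=2, c=-5) to (i=3, c=-8): slope -3, span 1
hull edge (i=3, c=-8) to (i=8, c=-3): slope 1, span 5
Factored form: p(x) = -3 ⊗ (x ⊕ (-1)) ⊗ (x ⊕ (-1)) ⊗ (x ⊕ (-1)) ⊗ (x ⊕ (-1)) ⊗ (x ⊕ (-1)) ⊗ (x ⊕ 3) ⊗ (x ⊕ 4) ⊗ (x ⊕ 4)
Answer: roots = -1 (mult 5), 3 (mult 1), 4 (mult 2)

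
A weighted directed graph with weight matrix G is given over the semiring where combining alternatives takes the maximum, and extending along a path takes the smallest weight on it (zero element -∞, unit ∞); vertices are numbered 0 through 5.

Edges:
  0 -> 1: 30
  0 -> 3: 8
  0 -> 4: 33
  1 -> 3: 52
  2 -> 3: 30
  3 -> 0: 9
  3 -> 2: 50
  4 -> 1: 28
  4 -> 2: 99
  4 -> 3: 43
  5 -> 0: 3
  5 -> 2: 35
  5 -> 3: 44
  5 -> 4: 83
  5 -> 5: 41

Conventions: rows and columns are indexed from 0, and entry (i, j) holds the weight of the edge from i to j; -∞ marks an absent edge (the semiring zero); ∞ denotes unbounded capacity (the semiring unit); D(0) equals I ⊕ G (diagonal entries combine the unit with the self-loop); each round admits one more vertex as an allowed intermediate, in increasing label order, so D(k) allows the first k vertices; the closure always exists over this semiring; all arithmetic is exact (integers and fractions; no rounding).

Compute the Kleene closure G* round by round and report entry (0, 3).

D(0):
  [∞, 30, -∞, 8, 33, -∞]
  [-∞, ∞, -∞, 52, -∞, -∞]
  [-∞, -∞, ∞, 30, -∞, -∞]
  [9, -∞, 50, ∞, -∞, -∞]
  [-∞, 28, 99, 43, ∞, -∞]
  [3, -∞, 35, 44, 83, ∞]
D(1):
  [∞, 30, -∞, 8, 33, -∞]
  [-∞, ∞, -∞, 52, -∞, -∞]
  [-∞, -∞, ∞, 30, -∞, -∞]
  [9, 9, 50, ∞, 9, -∞]
  [-∞, 28, 99, 43, ∞, -∞]
  [3, 3, 35, 44, 83, ∞]
D(2):
  [∞, 30, -∞, 30, 33, -∞]
  [-∞, ∞, -∞, 52, -∞, -∞]
  [-∞, -∞, ∞, 30, -∞, -∞]
  [9, 9, 50, ∞, 9, -∞]
  [-∞, 28, 99, 43, ∞, -∞]
  [3, 3, 35, 44, 83, ∞]
D(3):
  [∞, 30, -∞, 30, 33, -∞]
  [-∞, ∞, -∞, 52, -∞, -∞]
  [-∞, -∞, ∞, 30, -∞, -∞]
  [9, 9, 50, ∞, 9, -∞]
  [-∞, 28, 99, 43, ∞, -∞]
  [3, 3, 35, 44, 83, ∞]
D(4):
  [∞, 30, 30, 30, 33, -∞]
  [9, ∞, 50, 52, 9, -∞]
  [9, 9, ∞, 30, 9, -∞]
  [9, 9, 50, ∞, 9, -∞]
  [9, 28, 99, 43, ∞, -∞]
  [9, 9, 44, 44, 83, ∞]
D(5):
  [∞, 30, 33, 33, 33, -∞]
  [9, ∞, 50, 52, 9, -∞]
  [9, 9, ∞, 30, 9, -∞]
  [9, 9, 50, ∞, 9, -∞]
  [9, 28, 99, 43, ∞, -∞]
  [9, 28, 83, 44, 83, ∞]
D(6):
  [∞, 30, 33, 33, 33, -∞]
  [9, ∞, 50, 52, 9, -∞]
  [9, 9, ∞, 30, 9, -∞]
  [9, 9, 50, ∞, 9, -∞]
  [9, 28, 99, 43, ∞, -∞]
  [9, 28, 83, 44, 83, ∞]
Answer: G*[0][3] = 33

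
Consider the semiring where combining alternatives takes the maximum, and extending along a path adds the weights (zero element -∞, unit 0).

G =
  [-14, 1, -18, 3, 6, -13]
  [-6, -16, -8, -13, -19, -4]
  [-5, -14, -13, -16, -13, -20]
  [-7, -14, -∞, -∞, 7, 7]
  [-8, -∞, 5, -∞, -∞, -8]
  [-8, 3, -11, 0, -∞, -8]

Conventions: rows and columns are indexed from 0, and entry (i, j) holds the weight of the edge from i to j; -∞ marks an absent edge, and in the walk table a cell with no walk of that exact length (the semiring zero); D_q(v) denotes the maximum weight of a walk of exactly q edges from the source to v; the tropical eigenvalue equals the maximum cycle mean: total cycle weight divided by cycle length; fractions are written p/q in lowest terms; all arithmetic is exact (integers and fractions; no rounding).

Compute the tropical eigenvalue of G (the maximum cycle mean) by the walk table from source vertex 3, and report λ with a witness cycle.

q=0: [-∞, -∞, -∞, 0, -∞, -∞]
q=1: [-7, -14, -∞, -∞, 7, 7]
q=2: [-1, 10, 12, 7, -1, -1]
q=3: [7, 2, 4, 2, 14, 14]
q=4: [6, 17, 19, 14, 13, 9]
q=5: [14, 12, 18, 9, 21, 21]
q=6: [13, 24, 26, 21, 20, 16]
Optimal cycle mean attained by: cycle 3->5->3, total 7 + 0, length 2.
Answer: λ = 7/2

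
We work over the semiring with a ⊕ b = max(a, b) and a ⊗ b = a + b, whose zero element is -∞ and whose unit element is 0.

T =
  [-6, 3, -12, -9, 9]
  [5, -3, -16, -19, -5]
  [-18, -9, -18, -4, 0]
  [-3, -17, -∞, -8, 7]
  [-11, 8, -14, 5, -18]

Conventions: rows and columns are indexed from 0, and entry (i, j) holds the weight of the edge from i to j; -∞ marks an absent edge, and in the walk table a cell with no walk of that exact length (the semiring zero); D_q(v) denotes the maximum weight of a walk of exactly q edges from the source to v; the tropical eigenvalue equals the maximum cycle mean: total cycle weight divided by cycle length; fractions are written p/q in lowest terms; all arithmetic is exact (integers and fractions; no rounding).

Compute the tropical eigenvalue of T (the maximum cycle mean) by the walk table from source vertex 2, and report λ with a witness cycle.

q=0: [-∞, -∞, 0, -∞, -∞]
q=1: [-18, -9, -18, -4, 0]
q=2: [-4, 8, -14, 5, 3]
q=3: [13, 11, -8, 8, 12]
q=4: [16, 20, 1, 17, 22]
q=5: [25, 30, 8, 27, 25]
Optimal cycle mean attained by: cycle 0->4->1->0, total 9 + 8 + 5, length 3.
Answer: λ = 22/3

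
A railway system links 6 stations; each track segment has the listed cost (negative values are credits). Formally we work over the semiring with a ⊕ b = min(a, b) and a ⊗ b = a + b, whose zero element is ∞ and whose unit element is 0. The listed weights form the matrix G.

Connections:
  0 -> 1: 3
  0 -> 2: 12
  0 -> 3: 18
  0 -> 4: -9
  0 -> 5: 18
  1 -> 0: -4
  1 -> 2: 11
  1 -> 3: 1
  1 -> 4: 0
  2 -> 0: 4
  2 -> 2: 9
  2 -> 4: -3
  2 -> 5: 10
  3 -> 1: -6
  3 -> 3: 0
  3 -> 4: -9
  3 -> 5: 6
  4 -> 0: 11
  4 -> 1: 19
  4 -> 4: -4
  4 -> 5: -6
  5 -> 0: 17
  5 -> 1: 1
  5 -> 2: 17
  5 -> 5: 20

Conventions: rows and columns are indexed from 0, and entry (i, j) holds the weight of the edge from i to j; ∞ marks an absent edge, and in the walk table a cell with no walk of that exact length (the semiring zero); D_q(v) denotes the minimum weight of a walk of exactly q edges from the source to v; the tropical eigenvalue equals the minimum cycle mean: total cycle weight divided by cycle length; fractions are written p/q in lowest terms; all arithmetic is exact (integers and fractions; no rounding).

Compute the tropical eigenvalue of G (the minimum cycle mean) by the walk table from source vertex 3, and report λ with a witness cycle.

q=0: [∞, ∞, ∞, 0, ∞, ∞]
q=1: [∞, -6, ∞, 0, -9, 6]
q=2: [-10, -6, 5, -5, -13, -15]
q=3: [-10, -14, 2, -5, -19, -19]
q=4: [-18, -18, -3, -13, -23, -25]
q=5: [-22, -24, -8, -17, -27, -29]
q=6: [-28, -28, -13, -23, -31, -33]
Optimal cycle mean attained by: cycle 0->4->5->1->0, total (-9) + (-6) + 1 + (-4), length 4.
Answer: λ = -9/2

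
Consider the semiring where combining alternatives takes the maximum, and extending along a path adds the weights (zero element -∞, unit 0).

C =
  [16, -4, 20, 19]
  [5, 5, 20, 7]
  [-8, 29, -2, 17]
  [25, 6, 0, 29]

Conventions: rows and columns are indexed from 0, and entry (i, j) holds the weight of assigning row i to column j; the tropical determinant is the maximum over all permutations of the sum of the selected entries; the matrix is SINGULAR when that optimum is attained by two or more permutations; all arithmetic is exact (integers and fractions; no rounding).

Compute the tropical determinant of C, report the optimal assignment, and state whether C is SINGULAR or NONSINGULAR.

σ = (0, 1, 2, 3): 16 + 5 + (-2) + 29 = 48
σ = (0, 1, 3, 2): 16 + 5 + 17 + 0 = 38
σ = (0, 2, 1, 3): 16 + 20 + 29 + 29 = 94
σ = (0, 2, 3, 1): 16 + 20 + 17 + 6 = 59
σ = (0, 3, 1, 2): 16 + 7 + 29 + 0 = 52
σ = (0, 3, 2, 1): 16 + 7 + (-2) + 6 = 27
σ = (1, 0, 2, 3): (-4) + 5 + (-2) + 29 = 28
σ = (1, 0, 3, 2): (-4) + 5 + 17 + 0 = 18
σ = (1, 2, 0, 3): (-4) + 20 + (-8) + 29 = 37
σ = (1, 2, 3, 0): (-4) + 20 + 17 + 25 = 58
σ = (1, 3, 0, 2): (-4) + 7 + (-8) + 0 = -5
σ = (1, 3, 2, 0): (-4) + 7 + (-2) + 25 = 26
σ = (2, 0, 1, 3): 20 + 5 + 29 + 29 = 83
σ = (2, 0, 3, 1): 20 + 5 + 17 + 6 = 48
σ = (2, 1, 0, 3): 20 + 5 + (-8) + 29 = 46
σ = (2, 1, 3, 0): 20 + 5 + 17 + 25 = 67
σ = (2, 3, 0, 1): 20 + 7 + (-8) + 6 = 25
σ = (2, 3, 1, 0): 20 + 7 + 29 + 25 = 81
σ = (3, 0, 1, 2): 19 + 5 + 29 + 0 = 53
σ = (3, 0, 2, 1): 19 + 5 + (-2) + 6 = 28
σ = (3, 1, 0, 2): 19 + 5 + (-8) + 0 = 16
σ = (3, 1, 2, 0): 19 + 5 + (-2) + 25 = 47
σ = (3, 2, 0, 1): 19 + 20 + (-8) + 6 = 37
σ = (3, 2, 1, 0): 19 + 20 + 29 + 25 = 93
Optimal value attained by: σ = (0, 2, 1, 3).
Answer: det⊕(C) = 94; verdict: NONSINGULAR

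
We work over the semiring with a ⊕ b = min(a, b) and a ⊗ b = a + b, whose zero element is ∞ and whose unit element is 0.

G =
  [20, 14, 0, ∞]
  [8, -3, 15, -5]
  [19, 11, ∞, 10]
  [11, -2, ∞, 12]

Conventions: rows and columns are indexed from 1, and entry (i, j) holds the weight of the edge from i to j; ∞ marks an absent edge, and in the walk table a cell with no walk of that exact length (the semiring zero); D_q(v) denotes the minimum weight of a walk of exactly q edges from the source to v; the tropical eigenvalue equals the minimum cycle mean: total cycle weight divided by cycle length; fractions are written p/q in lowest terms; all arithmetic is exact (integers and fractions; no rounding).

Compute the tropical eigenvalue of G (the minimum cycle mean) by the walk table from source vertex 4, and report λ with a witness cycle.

q=0: [∞, ∞, ∞, 0]
q=1: [11, -2, ∞, 12]
q=2: [6, -5, 11, -7]
q=3: [3, -9, 6, -10]
q=4: [-1, -12, 3, -14]
Optimal cycle mean attained by: cycle 2->4->2, total (-5) + (-2), length 2.
Answer: λ = -7/2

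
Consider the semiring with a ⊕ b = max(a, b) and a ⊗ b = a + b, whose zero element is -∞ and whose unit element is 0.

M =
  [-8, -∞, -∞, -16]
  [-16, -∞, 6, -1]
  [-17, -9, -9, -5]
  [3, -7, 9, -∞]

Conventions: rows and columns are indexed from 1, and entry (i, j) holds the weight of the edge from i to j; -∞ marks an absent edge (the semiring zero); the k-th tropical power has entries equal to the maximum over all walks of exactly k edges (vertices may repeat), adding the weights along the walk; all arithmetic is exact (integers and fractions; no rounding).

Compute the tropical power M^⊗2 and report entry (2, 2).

M^⊗2:
  [-13, -23, -7, -24]
  [2, -3, 8, 1]
  [-2, -12, 4, -10]
  [-5, 0, 0, 4]
Key observation: the optimum is the walk 2->3->2, with weight 6 + (-9) = -3.
Optimal value attained by: walk 2->3->2.
Answer: (M^⊗2)[2][2] = -3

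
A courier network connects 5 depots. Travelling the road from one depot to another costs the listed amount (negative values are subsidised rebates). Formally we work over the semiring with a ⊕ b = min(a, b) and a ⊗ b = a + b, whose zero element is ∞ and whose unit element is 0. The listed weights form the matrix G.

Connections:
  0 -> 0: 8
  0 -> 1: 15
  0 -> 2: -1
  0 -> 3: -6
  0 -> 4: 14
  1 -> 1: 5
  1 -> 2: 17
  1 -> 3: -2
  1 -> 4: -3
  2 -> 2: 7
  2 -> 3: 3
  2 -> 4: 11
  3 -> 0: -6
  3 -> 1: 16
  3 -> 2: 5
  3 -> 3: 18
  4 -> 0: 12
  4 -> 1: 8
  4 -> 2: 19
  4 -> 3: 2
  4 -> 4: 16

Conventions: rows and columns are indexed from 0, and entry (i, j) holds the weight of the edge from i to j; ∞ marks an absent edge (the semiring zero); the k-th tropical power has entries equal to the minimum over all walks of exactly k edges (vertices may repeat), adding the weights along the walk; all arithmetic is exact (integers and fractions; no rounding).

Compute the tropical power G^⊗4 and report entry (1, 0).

G^⊗2:
  [-12, 10, -1, 2, 10]
  [-8, 5, 3, -1, 2]
  [-3, 19, 8, 10, 18]
  [2, 9, -7, -12, 8]
  [-4, 13, 7, 6, 5]
G^⊗3:
  [-4, 3, -13, -18, 2]
  [-7, 7, -9, -14, 2]
  [4, 12, -4, -9, 11]
  [-18, 4, -7, -4, 4]
  [0, 11, -5, -10, 10]
G^⊗4:
  [-24, -2, -13, -10, -2]
  [-20, 2, -9, -13, 2]
  [-15, 7, -4, -2, 7]
  [-10, -3, -19, -24, -4]
  [-16, 6, -5, -6, 6]
Key observation: the optimum is the walk 1->3->0->3->0, with weight (-2) + (-6) + (-6) + (-6) = -20.
Optimal value attained by: walk 1->3->0->3->0.
Answer: (G^⊗4)[1][0] = -20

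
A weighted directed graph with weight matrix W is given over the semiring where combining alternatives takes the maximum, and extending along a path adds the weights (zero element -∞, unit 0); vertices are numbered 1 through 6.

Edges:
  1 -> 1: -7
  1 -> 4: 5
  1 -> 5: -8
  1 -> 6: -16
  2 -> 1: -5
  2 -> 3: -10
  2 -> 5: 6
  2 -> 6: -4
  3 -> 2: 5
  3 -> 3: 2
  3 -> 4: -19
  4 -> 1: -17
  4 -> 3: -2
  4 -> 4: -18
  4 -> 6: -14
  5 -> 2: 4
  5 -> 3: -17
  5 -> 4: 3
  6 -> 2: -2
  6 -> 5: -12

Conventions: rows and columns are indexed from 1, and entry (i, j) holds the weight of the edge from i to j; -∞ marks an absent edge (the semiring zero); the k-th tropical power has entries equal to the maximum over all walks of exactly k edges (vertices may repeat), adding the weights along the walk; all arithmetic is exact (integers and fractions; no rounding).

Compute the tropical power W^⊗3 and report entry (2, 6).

W^⊗2:
  [-12, -4, 3, -2, -15, -9]
  [-12, 10, -8, 9, -13, -21]
  [0, 7, 4, -17, 11, 1]
  [-24, 3, 0, -12, -25, -32]
  [-1, -12, 1, -15, 10, 0]
  [-7, -8, -12, -9, 4, -6]
W^⊗3:
  [-9, 8, 5, -7, 2, -8]
  [5, -3, 7, -7, 16, 6]
  [2, 15, 6, 14, 13, 3]
  [-2, 5, 2, -19, 9, -1]
  [-8, 14, 3, 13, -6, -16]
  [-13, 8, -10, 7, -2, -12]
Key observation: the optimum is the walk 2->5->2->6, with weight 6 + 4 + (-4) = 6.
Optimal value attained by: walk 2->5->2->6.
Answer: (W^⊗3)[2][6] = 6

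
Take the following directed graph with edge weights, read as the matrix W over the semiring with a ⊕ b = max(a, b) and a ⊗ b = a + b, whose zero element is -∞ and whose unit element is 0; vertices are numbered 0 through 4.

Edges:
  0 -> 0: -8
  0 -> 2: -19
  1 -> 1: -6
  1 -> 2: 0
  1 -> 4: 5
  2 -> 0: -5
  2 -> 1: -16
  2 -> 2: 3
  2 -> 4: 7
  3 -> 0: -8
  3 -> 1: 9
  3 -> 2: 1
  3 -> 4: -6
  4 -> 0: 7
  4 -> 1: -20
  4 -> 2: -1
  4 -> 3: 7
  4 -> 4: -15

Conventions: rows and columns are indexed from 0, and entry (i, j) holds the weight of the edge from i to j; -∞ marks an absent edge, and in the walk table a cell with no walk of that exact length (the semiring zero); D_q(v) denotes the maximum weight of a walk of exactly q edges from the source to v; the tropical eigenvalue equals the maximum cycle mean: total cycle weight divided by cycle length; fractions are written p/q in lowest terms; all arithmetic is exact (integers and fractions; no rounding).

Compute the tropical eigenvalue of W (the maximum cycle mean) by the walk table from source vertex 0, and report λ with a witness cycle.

q=0: [0, -∞, -∞, -∞, -∞]
q=1: [-8, -∞, -19, -∞, -∞]
q=2: [-16, -35, -16, -∞, -12]
q=3: [-5, -32, -13, -5, -9]
q=4: [-2, 4, -4, -2, -6]
q=5: [1, 7, 4, 1, 9]
Optimal cycle mean attained by: cycle 1->4->3->1, total 5 + 7 + 9, length 3.
Answer: λ = 7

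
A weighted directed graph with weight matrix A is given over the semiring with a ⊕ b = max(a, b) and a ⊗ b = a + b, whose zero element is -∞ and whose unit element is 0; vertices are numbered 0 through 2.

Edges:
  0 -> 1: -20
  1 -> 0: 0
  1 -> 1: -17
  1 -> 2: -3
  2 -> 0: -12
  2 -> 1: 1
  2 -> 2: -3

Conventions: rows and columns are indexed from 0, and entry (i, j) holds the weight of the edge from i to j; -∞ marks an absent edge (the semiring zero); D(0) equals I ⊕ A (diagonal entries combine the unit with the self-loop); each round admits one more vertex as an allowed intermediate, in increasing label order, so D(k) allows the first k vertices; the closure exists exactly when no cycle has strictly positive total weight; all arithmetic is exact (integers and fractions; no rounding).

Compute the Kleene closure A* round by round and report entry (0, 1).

D(0):
  [0, -20, -∞]
  [0, 0, -3]
  [-12, 1, 0]
D(1):
  [0, -20, -∞]
  [0, 0, -3]
  [-12, 1, 0]
D(2):
  [0, -20, -23]
  [0, 0, -3]
  [1, 1, 0]
D(3):
  [0, -20, -23]
  [0, 0, -3]
  [1, 1, 0]
Answer: A*[0][1] = -20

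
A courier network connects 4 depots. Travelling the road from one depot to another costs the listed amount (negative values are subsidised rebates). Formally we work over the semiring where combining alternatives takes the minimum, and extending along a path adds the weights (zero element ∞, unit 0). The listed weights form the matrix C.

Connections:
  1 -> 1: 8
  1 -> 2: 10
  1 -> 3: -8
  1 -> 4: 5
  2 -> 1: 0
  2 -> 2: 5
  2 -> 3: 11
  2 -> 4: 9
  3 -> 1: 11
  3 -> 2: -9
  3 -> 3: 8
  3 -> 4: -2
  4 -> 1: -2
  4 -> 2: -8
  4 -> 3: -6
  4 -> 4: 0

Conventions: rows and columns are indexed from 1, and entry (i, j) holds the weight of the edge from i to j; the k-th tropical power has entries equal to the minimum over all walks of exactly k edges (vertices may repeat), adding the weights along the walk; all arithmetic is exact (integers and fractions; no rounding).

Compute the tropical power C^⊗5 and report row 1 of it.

C^⊗2:
  [3, -17, -1, -10]
  [5, 1, -8, 5]
  [-9, -10, -8, -2]
  [-8, -15, -10, -8]
C^⊗3:
  [-17, -18, -16, -10]
  [1, -17, -3, -10]
  [-10, -17, -17, -10]
  [-15, -19, -16, -12]
C^⊗4:
  [-18, -25, -25, -18]
  [-17, -18, -16, -10]
  [-17, -26, -18, -19]
  [-19, -25, -23, -18]
C^⊗5:
  [-25, -34, -26, -27]
  [-18, -25, -25, -18]
  [-26, -27, -25, -20]
  [-25, -32, -27, -25]
Answer: row 1 of C^⊗5 = [-25, -34, -26, -27]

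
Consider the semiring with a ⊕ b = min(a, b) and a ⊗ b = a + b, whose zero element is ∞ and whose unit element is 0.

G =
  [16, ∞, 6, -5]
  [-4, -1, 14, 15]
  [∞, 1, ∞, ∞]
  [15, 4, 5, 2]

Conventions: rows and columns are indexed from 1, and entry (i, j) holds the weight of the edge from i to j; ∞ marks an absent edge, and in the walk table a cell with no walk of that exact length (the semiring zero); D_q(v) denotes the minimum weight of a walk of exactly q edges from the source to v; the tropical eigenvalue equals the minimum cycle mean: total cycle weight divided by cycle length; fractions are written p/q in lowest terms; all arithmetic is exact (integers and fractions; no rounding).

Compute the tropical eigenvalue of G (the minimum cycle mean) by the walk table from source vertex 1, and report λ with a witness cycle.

q=0: [0, ∞, ∞, ∞]
q=1: [16, ∞, 6, -5]
q=2: [10, -1, 0, -3]
q=3: [-5, -2, 2, -1]
q=4: [-6, -3, 1, -10]
Optimal cycle mean attained by: cycle 1->4->2->1, total (-5) + 4 + (-4), length 3.
Answer: λ = -5/3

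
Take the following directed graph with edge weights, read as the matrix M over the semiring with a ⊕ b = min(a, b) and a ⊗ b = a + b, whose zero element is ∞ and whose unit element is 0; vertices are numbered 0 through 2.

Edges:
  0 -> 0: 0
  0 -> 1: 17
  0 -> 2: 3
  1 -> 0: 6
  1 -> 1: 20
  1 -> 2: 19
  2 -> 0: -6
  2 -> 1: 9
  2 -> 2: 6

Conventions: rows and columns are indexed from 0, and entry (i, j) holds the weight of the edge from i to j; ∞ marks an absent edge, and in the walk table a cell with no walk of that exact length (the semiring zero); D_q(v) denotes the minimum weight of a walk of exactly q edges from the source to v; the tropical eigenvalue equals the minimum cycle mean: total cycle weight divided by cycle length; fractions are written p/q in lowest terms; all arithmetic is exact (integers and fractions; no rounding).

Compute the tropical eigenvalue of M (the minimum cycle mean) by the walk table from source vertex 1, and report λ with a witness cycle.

q=0: [∞, 0, ∞]
q=1: [6, 20, 19]
q=2: [6, 23, 9]
q=3: [3, 18, 9]
Optimal cycle mean attained by: cycle 0->2->0, total 3 + (-6), length 2.
Answer: λ = -3/2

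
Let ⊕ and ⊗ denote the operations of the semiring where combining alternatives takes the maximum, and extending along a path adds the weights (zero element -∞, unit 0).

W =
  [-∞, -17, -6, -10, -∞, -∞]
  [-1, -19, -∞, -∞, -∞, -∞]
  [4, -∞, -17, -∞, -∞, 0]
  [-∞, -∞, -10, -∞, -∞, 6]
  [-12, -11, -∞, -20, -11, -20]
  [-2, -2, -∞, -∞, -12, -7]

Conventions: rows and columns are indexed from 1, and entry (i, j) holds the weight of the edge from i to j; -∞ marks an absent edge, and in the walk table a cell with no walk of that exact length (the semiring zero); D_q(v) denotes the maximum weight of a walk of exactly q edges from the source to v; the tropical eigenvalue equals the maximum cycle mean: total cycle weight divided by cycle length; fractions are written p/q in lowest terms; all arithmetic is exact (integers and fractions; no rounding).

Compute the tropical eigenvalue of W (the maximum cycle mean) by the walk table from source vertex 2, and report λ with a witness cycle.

q=0: [-∞, 0, -∞, -∞, -∞, -∞]
q=1: [-1, -19, -∞, -∞, -∞, -∞]
q=2: [-20, -18, -7, -11, -∞, -∞]
q=3: [-3, -37, -21, -30, -∞, -5]
q=4: [-7, -7, -9, -13, -17, -12]
q=5: [-5, -14, -13, -17, -24, -7]
q=6: [-9, -9, -11, -15, -19, -11]
Optimal cycle mean attained by: cycle 1->3->1, total (-6) + 4, length 2.
Answer: λ = -1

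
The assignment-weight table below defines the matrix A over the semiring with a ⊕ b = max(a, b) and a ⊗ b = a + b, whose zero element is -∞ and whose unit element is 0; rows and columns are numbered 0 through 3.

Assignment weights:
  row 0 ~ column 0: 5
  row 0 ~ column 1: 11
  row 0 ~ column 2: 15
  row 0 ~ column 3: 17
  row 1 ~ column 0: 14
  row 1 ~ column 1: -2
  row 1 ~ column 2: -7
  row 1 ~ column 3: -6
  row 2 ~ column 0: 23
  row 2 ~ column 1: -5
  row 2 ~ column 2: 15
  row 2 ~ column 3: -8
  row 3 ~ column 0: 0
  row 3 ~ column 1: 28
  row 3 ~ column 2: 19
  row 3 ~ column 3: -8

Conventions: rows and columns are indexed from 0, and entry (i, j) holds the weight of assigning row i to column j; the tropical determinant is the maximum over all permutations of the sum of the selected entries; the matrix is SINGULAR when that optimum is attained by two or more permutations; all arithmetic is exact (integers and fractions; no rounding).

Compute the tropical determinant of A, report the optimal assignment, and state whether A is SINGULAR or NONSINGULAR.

σ = (0, 1, 2, 3): 5 + (-2) + 15 + (-8) = 10
σ = (0, 1, 3, 2): 5 + (-2) + (-8) + 19 = 14
σ = (0, 2, 1, 3): 5 + (-7) + (-5) + (-8) = -15
σ = (0, 2, 3, 1): 5 + (-7) + (-8) + 28 = 18
σ = (0, 3, 1, 2): 5 + (-6) + (-5) + 19 = 13
σ = (0, 3, 2, 1): 5 + (-6) + 15 + 28 = 42
σ = (1, 0, 2, 3): 11 + 14 + 15 + (-8) = 32
σ = (1, 0, 3, 2): 11 + 14 + (-8) + 19 = 36
σ = (1, 2, 0, 3): 11 + (-7) + 23 + (-8) = 19
σ = (1, 2, 3, 0): 11 + (-7) + (-8) + 0 = -4
σ = (1, 3, 0, 2): 11 + (-6) + 23 + 19 = 47
σ = (1, 3, 2, 0): 11 + (-6) + 15 + 0 = 20
σ = (2, 0, 1, 3): 15 + 14 + (-5) + (-8) = 16
σ = (2, 0, 3, 1): 15 + 14 + (-8) + 28 = 49
σ = (2, 1, 0, 3): 15 + (-2) + 23 + (-8) = 28
σ = (2, 1, 3, 0): 15 + (-2) + (-8) + 0 = 5
σ = (2, 3, 0, 1): 15 + (-6) + 23 + 28 = 60
σ = (2, 3, 1, 0): 15 + (-6) + (-5) + 0 = 4
σ = (3, 0, 1, 2): 17 + 14 + (-5) + 19 = 45
σ = (3, 0, 2, 1): 17 + 14 + 15 + 28 = 74
σ = (3, 1, 0, 2): 17 + (-2) + 23 + 19 = 57
σ = (3, 1, 2, 0): 17 + (-2) + 15 + 0 = 30
σ = (3, 2, 0, 1): 17 + (-7) + 23 + 28 = 61
σ = (3, 2, 1, 0): 17 + (-7) + (-5) + 0 = 5
Optimal value attained by: σ = (3, 0, 2, 1).
Answer: det⊕(A) = 74; verdict: NONSINGULAR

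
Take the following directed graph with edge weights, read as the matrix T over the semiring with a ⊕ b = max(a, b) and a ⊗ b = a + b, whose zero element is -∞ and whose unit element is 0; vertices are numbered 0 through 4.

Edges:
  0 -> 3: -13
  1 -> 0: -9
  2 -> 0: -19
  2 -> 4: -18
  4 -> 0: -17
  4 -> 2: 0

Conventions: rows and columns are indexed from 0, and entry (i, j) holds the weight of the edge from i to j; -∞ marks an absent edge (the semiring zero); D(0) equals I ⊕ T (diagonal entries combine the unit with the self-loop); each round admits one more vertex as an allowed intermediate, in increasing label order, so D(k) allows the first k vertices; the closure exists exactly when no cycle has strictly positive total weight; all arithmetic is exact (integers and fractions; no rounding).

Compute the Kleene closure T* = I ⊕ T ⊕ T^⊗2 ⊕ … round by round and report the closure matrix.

D(0):
  [0, -∞, -∞, -13, -∞]
  [-9, 0, -∞, -∞, -∞]
  [-19, -∞, 0, -∞, -18]
  [-∞, -∞, -∞, 0, -∞]
  [-17, -∞, 0, -∞, 0]
D(1):
  [0, -∞, -∞, -13, -∞]
  [-9, 0, -∞, -22, -∞]
  [-19, -∞, 0, -32, -18]
  [-∞, -∞, -∞, 0, -∞]
  [-17, -∞, 0, -30, 0]
D(2):
  [0, -∞, -∞, -13, -∞]
  [-9, 0, -∞, -22, -∞]
  [-19, -∞, 0, -32, -18]
  [-∞, -∞, -∞, 0, -∞]
  [-17, -∞, 0, -30, 0]
D(3):
  [0, -∞, -∞, -13, -∞]
  [-9, 0, -∞, -22, -∞]
  [-19, -∞, 0, -32, -18]
  [-∞, -∞, -∞, 0, -∞]
  [-17, -∞, 0, -30, 0]
D(4):
  [0, -∞, -∞, -13, -∞]
  [-9, 0, -∞, -22, -∞]
  [-19, -∞, 0, -32, -18]
  [-∞, -∞, -∞, 0, -∞]
  [-17, -∞, 0, -30, 0]
D(5):
  [0, -∞, -∞, -13, -∞]
  [-9, 0, -∞, -22, -∞]
  [-19, -∞, 0, -32, -18]
  [-∞, -∞, -∞, 0, -∞]
  [-17, -∞, 0, -30, 0]
Answer: T* = [[0, -∞, -∞, -13, -∞], [-9, 0, -∞, -22, -∞], [-19, -∞, 0, -32, -18], [-∞, -∞, -∞, 0, -∞], [-17, -∞, 0, -30, 0]]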